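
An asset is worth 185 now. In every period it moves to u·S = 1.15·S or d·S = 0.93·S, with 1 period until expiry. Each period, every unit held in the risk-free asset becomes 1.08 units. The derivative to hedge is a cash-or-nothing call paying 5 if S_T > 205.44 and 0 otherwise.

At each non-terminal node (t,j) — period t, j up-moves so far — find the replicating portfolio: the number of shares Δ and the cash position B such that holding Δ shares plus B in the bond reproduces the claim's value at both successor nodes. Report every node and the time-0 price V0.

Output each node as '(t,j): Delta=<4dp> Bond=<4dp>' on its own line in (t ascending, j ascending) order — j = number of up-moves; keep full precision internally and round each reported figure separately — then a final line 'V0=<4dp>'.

Since d<R<u, set p* = (R−d)/(u−d) = 0.6818; price each node as the discounted p*-expectation of its children.
Terminal payoffs: V(1,0)=0.0000, V(1,1)=5.0000
(0,0): S=185.0000. Δ = (V_up−V_dn)/(S_up−S_dn) = (5.0000−0.0000)/(212.7500−172.0500) = 0.1229. V = [p*·5.0000 + (1−p*)·0.0000]/1.08 = 3.1566. B = V − Δ·S = -19.5707.
Root portfolio cost Δ·185+B reproduces V0=3.1566.

(0,0): Delta=0.1229 Bond=-19.5707
V0=3.1566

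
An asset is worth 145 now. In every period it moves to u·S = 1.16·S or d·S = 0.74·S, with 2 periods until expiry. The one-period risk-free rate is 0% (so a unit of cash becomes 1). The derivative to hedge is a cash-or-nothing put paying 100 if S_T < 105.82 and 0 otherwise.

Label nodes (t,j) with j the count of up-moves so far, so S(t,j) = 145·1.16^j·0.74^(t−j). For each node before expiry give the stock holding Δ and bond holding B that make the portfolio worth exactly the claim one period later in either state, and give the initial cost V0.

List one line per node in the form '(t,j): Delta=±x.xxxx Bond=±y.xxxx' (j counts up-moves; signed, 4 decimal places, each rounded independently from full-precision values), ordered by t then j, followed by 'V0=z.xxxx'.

(0,0): Delta=-0.6255 Bond=105.2154
(1,0): Delta=-2.2190 Bond=276.1905
(1,1): Delta=0.0000 Bond=0.0000
V0=14.5125

Since d<R<u, set p* = (R−d)/(u−d) = 0.6190; price each node as the discounted p*-expectation of its children.
Payoff layer (t=2): V(2,0)=100.0000, V(2,1)=0.0000, V(2,2)=0.0000
  t=1,j=0: stock 107.3000 → up 124.4680 (V=0.0000), down 79.4020 (V=100.0000). Price 38.0952; hedge Δ=-2.2190, bond B=276.1905.
  t=1,j=1: stock 168.2000 → up 195.1120 (V=0.0000), down 124.4680 (V=0.0000). Price 0.0000; hedge Δ=0.0000, bond B=0.0000.
  t=0,j=0: stock 145.0000 → up 168.2000 (V=0.0000), down 107.3000 (V=38.0952). Price 14.5125; hedge Δ=-0.6255, bond B=105.2154.
Each (Δ,B) replicates both successor values, so the strategy is self-financing and V0 is arbitrage-free.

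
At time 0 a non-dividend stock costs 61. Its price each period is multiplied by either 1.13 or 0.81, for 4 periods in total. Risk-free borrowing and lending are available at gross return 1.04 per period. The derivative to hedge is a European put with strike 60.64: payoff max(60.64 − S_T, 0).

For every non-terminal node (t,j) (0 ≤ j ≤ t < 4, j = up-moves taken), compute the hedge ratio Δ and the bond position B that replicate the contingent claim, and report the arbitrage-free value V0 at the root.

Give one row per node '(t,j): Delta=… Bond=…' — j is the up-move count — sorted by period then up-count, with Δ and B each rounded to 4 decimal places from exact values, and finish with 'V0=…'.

(0,0): Delta=-0.3122 Bond=22.5408
(1,0): Delta=-0.6782 Bond=41.5241
(1,1): Delta=-0.2096 Bond=16.3670
(2,0): Delta=-1.0000 Bond=56.0651
(2,1): Delta=-0.5879 Bond=38.1450
(2,2): Delta=-0.1035 Bond=8.7561
(3,0): Delta=-1.0000 Bond=58.3077
(3,1): Delta=-1.0000 Bond=58.3077
(3,2): Delta=-0.4723 Bond=32.3781
(3,3): Delta=0.0000 Bond=0.0000
V0=3.4950

Since d<R<u, set p* = (R−d)/(u−d) = 0.7188; price each node as the discounted p*-expectation of its children.
Terminal values V(4,·): V(4,0)=34.3815, V(4,1)=24.0078, V(4,2)=9.5358, V(4,3)=0.0000, V(4,4)=0.0000
Node (3,0) S=32.4179: V=(p*·24.0078+(1−p*)·34.3815)/1.04=25.8898; Δ=(24.0078−34.3815)/(36.6322−26.2585)=-1.0000; B=V−Δ·S=58.3077
Node (3,1) S=45.2250: V=(p*·9.5358+(1−p*)·24.0078)/1.04=13.0827; Δ=(9.5358−24.0078)/(51.1042−36.6322)=-1.0000; B=V−Δ·S=58.3077
Node (3,2) S=63.0916: V=(p*·0.0000+(1−p*)·9.5358)/1.04=2.5788; Δ=(0.0000−9.5358)/(71.2935−51.1042)=-0.4723; B=V−Δ·S=32.3781
Node (3,3) S=88.0167: V=(p*·0.0000+(1−p*)·0.0000)/1.04=0.0000; Δ=(0.0000−0.0000)/(99.4589−71.2935)=0.0000; B=V−Δ·S=0.0000
Node (2,0) S=40.0221: V=(p*·13.0827+(1−p*)·25.8898)/1.04=16.0430; Δ=(13.0827−25.8898)/(45.2250−32.4179)=-1.0000; B=V−Δ·S=56.0651
Node (2,1) S=55.8333: V=(p*·2.5788+(1−p*)·13.0827)/1.04=5.3202; Δ=(2.5788−13.0827)/(63.0916−45.2250)=-0.5879; B=V−Δ·S=38.1450
Node (2,2) S=77.8909: V=(p*·0.0000+(1−p*)·2.5788)/1.04=0.6974; Δ=(0.0000−2.5788)/(88.0167−63.0916)=-0.1035; B=V−Δ·S=8.7561
Node (1,0) S=49.4100: V=(p*·5.3202+(1−p*)·16.0430)/1.04=8.0154; Δ=(5.3202−16.0430)/(55.8333−40.0221)=-0.6782; B=V−Δ·S=41.5241
Node (1,1) S=68.9300: V=(p*·0.6974+(1−p*)·5.3202)/1.04=1.9207; Δ=(0.6974−5.3202)/(77.8909−55.8333)=-0.2096; B=V−Δ·S=16.3670
Node (0,0) S=61.0000: V=(p*·1.9207+(1−p*)·8.0154)/1.04=3.4950; Δ=(1.9207−8.0154)/(68.9300−49.4100)=-0.3122; B=V−Δ·S=22.5408
Each (Δ,B) replicates both successor values, so the strategy is self-financing and V0 is arbitrage-free.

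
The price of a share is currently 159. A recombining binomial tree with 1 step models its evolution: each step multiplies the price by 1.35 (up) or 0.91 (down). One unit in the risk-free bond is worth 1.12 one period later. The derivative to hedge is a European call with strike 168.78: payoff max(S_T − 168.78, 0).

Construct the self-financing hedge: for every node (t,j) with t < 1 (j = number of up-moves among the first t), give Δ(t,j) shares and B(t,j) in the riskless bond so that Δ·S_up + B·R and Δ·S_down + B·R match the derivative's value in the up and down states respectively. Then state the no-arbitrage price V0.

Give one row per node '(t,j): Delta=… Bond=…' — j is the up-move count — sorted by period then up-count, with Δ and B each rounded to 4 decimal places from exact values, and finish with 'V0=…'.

(0,0): Delta=0.6557 Bond=-84.7031
V0=19.5469

No-arbitrage ⇒ martingale measure with p* = (R−d)/(u−d) = 0.4773.
Payoff layer (t=1): V(1,0)=0.0000, V(1,1)=45.8700
(0,0): S=159.0000. Δ = (V_up−V_dn)/(S_up−S_dn) = (45.8700−0.0000)/(214.6500−144.6900) = 0.6557. V = [p*·45.8700 + (1−p*)·0.0000]/1.12 = 19.5469. B = V − Δ·S = -84.7031.
The time-0 hedge costs 19.5469, which is the no-arbitrage price.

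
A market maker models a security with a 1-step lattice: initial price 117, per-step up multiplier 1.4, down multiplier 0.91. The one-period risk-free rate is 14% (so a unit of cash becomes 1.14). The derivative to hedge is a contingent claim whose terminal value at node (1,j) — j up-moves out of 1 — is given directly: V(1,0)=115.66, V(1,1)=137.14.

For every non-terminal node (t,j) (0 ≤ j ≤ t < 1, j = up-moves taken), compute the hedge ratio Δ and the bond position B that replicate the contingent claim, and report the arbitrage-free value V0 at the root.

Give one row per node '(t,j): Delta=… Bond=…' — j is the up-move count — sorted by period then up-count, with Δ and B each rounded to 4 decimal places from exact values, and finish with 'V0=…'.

(0,0): Delta=0.3747 Bond=66.4637
V0=110.3004

Under the risk-neutral measure, an up-move has probability p* = (R−d)/(u−d) = 0.4694 and values discount at R = 1.14.
Payoff layer (t=1): V(1,0)=115.6600, V(1,1)=137.1400
(0,0): S=117.0000. Δ = (V_up−V_dn)/(S_up−S_dn) = (137.1400−115.6600)/(163.8000−106.4700) = 0.3747. V = [p*·137.1400 + (1−p*)·115.6600]/1.14 = 110.3004. B = V − Δ·S = 66.4637.
Each (Δ,B) replicates both successor values, so the strategy is self-financing and V0 is arbitrage-free.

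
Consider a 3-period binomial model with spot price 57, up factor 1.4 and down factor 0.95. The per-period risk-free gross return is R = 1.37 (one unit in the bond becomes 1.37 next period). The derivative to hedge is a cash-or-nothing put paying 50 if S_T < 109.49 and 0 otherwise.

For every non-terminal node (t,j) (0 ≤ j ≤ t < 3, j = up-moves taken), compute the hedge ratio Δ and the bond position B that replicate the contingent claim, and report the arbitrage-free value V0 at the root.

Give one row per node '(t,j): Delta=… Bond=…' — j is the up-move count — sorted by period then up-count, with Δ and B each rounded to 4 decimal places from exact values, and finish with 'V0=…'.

(0,0): Delta=-0.9047 Bond=55.2046
(1,0): Delta=0.0000 Bond=26.6397
(1,1): Delta=-0.9486 Bond=79.1297
(2,0): Delta=0.0000 Bond=36.4964
(2,1): Delta=0.0000 Bond=36.4964
(2,2): Delta=-0.9945 Bond=113.5442
V0=3.6355

The replicating-portfolio and risk-neutral prices coincide; use p* = (1.37−0.95)/(1.4−0.95) = 0.9333 for the latter.
At expiry t=3: V(3,0)=50.0000, V(3,1)=50.0000, V(3,2)=50.0000, V(3,3)=0.0000
(2,0): S=51.4425. Δ = (V_up−V_dn)/(S_up−S_dn) = (50.0000−50.0000)/(72.0195−48.8704) = 0.0000. V = [p*·50.0000 + (1−p*)·50.0000]/1.37 = 36.4964. B = V − Δ·S = 36.4964.
(2,1): S=75.8100. Δ = (V_up−V_dn)/(S_up−S_dn) = (50.0000−50.0000)/(106.1340−72.0195) = 0.0000. V = [p*·50.0000 + (1−p*)·50.0000]/1.37 = 36.4964. B = V − Δ·S = 36.4964.
(2,2): S=111.7200. Δ = (V_up−V_dn)/(S_up−S_dn) = (0.0000−50.0000)/(156.4080−106.1340) = -0.9945. V = [p*·0.0000 + (1−p*)·50.0000]/1.37 = 2.4331. B = V − Δ·S = 113.5442.
(1,0): S=54.1500. Δ = (V_up−V_dn)/(S_up−S_dn) = (36.4964−36.4964)/(75.8100−51.4425) = 0.0000. V = [p*·36.4964 + (1−p*)·36.4964]/1.37 = 26.6397. B = V − Δ·S = 26.6397.
(1,1): S=79.8000. Δ = (V_up−V_dn)/(S_up−S_dn) = (2.4331−36.4964)/(111.7200−75.8100) = -0.9486. V = [p*·2.4331 + (1−p*)·36.4964]/1.37 = 3.4336. B = V − Δ·S = 79.1297.
(0,0): S=57.0000. Δ = (V_up−V_dn)/(S_up−S_dn) = (3.4336−26.6397)/(79.8000−54.1500) = -0.9047. V = [p*·3.4336 + (1−p*)·26.6397]/1.37 = 3.6355. B = V − Δ·S = 55.2046.
Root portfolio cost Δ·57+B reproduces V0=3.6355.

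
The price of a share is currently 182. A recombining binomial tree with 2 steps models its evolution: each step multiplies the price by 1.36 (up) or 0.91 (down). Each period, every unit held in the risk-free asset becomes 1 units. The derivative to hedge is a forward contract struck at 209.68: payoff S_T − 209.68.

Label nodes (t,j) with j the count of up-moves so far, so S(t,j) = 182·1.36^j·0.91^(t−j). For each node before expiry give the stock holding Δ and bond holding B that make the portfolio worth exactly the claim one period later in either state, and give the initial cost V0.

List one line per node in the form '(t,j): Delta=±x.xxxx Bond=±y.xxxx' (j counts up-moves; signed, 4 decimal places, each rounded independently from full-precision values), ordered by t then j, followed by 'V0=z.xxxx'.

No-arbitrage ⇒ martingale measure with p* = (R−d)/(u−d) = 0.2000.
Terminal payoffs: V(2,0)=-58.9658, V(2,1)=15.5632, V(2,2)=126.9472
(1,0): S=165.6200. Δ = (V_up−V_dn)/(S_up−S_dn) = (15.5632−-58.9658)/(225.2432−150.7142) = 1.0000. V = [p*·15.5632 + (1−p*)·-58.9658]/1 = -44.0600. B = V − Δ·S = -209.6800.
(1,1): S=247.5200. Δ = (V_up−V_dn)/(S_up−S_dn) = (126.9472−15.5632)/(336.6272−225.2432) = 1.0000. V = [p*·126.9472 + (1−p*)·15.5632]/1 = 37.8400. B = V − Δ·S = -209.6800.
(0,0): S=182.0000. Δ = (V_up−V_dn)/(S_up−S_dn) = (37.8400−-44.0600)/(247.5200−165.6200) = 1.0000. V = [p*·37.8400 + (1−p*)·-44.0600]/1 = -27.6800. B = V − Δ·S = -209.6800.
Root portfolio cost Δ·182+B reproduces V0=-27.6800.

(0,0): Delta=1.0000 Bond=-209.6800
(1,0): Delta=1.0000 Bond=-209.6800
(1,1): Delta=1.0000 Bond=-209.6800
V0=-27.6800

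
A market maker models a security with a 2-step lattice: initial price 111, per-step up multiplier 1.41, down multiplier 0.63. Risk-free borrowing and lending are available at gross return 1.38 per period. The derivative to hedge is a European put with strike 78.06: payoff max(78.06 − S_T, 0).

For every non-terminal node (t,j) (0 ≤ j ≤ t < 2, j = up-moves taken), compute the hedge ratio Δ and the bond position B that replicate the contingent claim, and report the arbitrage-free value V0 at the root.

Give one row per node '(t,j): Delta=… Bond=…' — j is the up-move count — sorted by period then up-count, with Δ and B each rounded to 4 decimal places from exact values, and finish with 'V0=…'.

(0,0): Delta=-0.0109 Bond=1.2414
(1,0): Delta=-0.6234 Bond=44.5427
(1,1): Delta=0.0000 Bond=0.0000
V0=0.0264

Risk-neutral probability p* = (R−d)/(u−d) = (1.38−0.63)/(1.41−0.63) = 0.9615.
Terminal payoffs: V(2,0)=34.0041, V(2,1)=0.0000, V(2,2)=0.0000
(1,0): S=69.9300. Δ = (V_up−V_dn)/(S_up−S_dn) = (0.0000−34.0041)/(98.6013−44.0559) = -0.6234. V = [p*·0.0000 + (1−p*)·34.0041]/1.38 = 0.9477. B = V − Δ·S = 44.5427.
(1,1): S=156.5100. Δ = (V_up−V_dn)/(S_up−S_dn) = (0.0000−0.0000)/(220.6791−98.6013) = 0.0000. V = [p*·0.0000 + (1−p*)·0.0000]/1.38 = 0.0000. B = V − Δ·S = 0.0000.
(0,0): S=111.0000. Δ = (V_up−V_dn)/(S_up−S_dn) = (0.0000−0.9477)/(156.5100−69.9300) = -0.0109. V = [p*·0.0000 + (1−p*)·0.9477]/1.38 = 0.0264. B = V − Δ·S = 1.2414.
Check: Δ(0,0)·S0 + B(0,0) = 0.0264 = V0.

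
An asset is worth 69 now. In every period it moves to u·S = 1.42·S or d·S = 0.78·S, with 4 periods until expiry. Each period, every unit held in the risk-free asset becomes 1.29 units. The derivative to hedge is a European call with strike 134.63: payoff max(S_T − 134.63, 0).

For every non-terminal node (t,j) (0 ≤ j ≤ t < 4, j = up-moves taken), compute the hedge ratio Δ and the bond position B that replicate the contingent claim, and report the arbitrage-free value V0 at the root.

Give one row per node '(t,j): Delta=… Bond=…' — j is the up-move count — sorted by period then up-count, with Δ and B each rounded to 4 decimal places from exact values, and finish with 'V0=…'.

(0,0): Delta=0.7544 Bond=-27.9172
(1,0): Delta=0.2157 Bond=-7.0200
(1,1): Delta=0.8299 Bond=-43.4036
(2,0): Delta=0.0000 Bond=0.0000
(2,1): Delta=0.2459 Bond=-11.3642
(2,2): Delta=0.9116 Bond=-67.3660
(3,0): Delta=0.0000 Bond=0.0000
(3,1): Delta=0.0000 Bond=0.0000
(3,2): Delta=0.2804 Bond=-18.3967
(3,3): Delta=1.0000 Bond=-104.3643
V0=24.1382

Since d<R<u, set p* = (R−d)/(u−d) = 0.7969; price each node as the discounted p*-expectation of its children.
At expiry t=4: V(4,0)=0.0000, V(4,1)=0.0000, V(4,2)=0.0000, V(4,3)=19.4722, V(4,4)=145.9150
  t=3,j=0: stock 32.7441 → up 46.4966 (V=0.0000), down 25.5404 (V=0.0000). Price 0.0000; hedge Δ=0.0000, bond B=0.0000.
  t=3,j=1: stock 59.6110 → up 84.6477 (V=0.0000), down 46.4966 (V=0.0000). Price 0.0000; hedge Δ=0.0000, bond B=0.0000.
  t=3,j=2: stock 108.5226 → up 154.1022 (V=19.4722), down 84.6477 (V=0.0000). Price 12.0286; hedge Δ=0.2804, bond B=-18.3967.
  t=3,j=3: stock 197.5669 → up 280.5450 (V=145.9150), down 154.1022 (V=19.4722). Price 93.2025; hedge Δ=1.0000, bond B=-104.3643.
  t=2,j=0: stock 41.9796 → up 59.6110 (V=0.0000), down 32.7441 (V=0.0000). Price 0.0000; hedge Δ=0.0000, bond B=0.0000.
  t=2,j=1: stock 76.4244 → up 108.5226 (V=12.0286), down 59.6110 (V=0.0000). Price 7.4305; hedge Δ=0.2459, bond B=-11.3642.
  t=2,j=2: stock 139.1316 → up 197.5669 (V=93.2025), down 108.5226 (V=12.0286). Price 59.4683; hedge Δ=0.9116, bond B=-67.3660.
  t=1,j=0: stock 53.8200 → up 76.4244 (V=7.4305), down 41.9796 (V=0.0000). Price 4.5900; hedge Δ=0.2157, bond B=-7.0200.
  t=1,j=1: stock 97.9800 → up 139.1316 (V=59.4683), down 76.4244 (V=7.4305). Price 37.9055; hedge Δ=0.8299, bond B=-43.4036.
  t=0,j=0: stock 69.0000 → up 97.9800 (V=37.9055), down 53.8200 (V=4.5900). Price 24.1382; hedge Δ=0.7544, bond B=-27.9172.
Each (Δ,B) replicates both successor values, so the strategy is self-financing and V0 is arbitrage-free.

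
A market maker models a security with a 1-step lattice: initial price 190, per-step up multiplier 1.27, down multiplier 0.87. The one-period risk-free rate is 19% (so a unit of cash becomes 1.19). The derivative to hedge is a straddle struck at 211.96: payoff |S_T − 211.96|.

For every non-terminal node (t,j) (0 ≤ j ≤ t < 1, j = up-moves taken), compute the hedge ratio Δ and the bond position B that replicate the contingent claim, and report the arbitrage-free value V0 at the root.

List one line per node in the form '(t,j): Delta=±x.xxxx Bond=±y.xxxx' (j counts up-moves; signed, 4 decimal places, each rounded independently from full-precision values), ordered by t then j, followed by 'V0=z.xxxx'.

(0,0): Delta=-0.2279 Bond=70.8664
V0=27.5664

Since d<R<u, set p* = (R−d)/(u−d) = 0.8000; price each node as the discounted p*-expectation of its children.
At expiry t=1: V(1,0)=46.6600, V(1,1)=29.3400
Node (0,0) S=190.0000: V=(p*·29.3400+(1−p*)·46.6600)/1.19=27.5664; Δ=(29.3400−46.6600)/(241.3000−165.3000)=-0.2279; B=V−Δ·S=70.8664
Root portfolio cost Δ·190+B reproduces V0=27.5664.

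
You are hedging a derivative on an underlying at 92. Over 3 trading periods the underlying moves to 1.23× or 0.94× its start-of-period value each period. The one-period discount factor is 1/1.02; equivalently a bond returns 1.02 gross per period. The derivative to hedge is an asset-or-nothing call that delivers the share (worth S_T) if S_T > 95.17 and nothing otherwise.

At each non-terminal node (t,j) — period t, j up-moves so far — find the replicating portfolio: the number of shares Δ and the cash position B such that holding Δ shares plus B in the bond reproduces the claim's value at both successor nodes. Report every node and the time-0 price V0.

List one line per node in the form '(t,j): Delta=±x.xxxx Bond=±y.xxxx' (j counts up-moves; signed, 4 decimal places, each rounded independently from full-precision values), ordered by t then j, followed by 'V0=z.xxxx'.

(0,0): Delta=2.4435 Bond=-160.1477
(1,0): Delta=3.1631 Bond=-225.5794
(1,1): Delta=1.0000 Bond=0.0000
(2,0): Delta=4.2414 Bond=-317.7447
(2,1): Delta=1.0000 Bond=0.0000
(2,2): Delta=1.0000 Bond=0.0000
V0=64.6577

Since d<R<u, set p* = (R−d)/(u−d) = 0.2759; price each node as the discounted p*-expectation of its children.
Terminal payoffs: V(3,0)=0.0000, V(3,1)=99.9882, V(3,2)=130.8356, V(3,3)=171.1998
  t=2,j=0: stock 81.2912 → up 99.9882 (V=99.9882), down 76.4137 (V=0.0000). Price 27.0421; hedge Δ=4.2414, bond B=-317.7447.
  t=2,j=1: stock 106.3704 → up 130.8356 (V=130.8356), down 99.9882 (V=99.9882). Price 106.3704; hedge Δ=1.0000, bond B=0.0000.
  t=2,j=2: stock 139.1868 → up 171.1998 (V=171.1998), down 130.8356 (V=130.8356). Price 139.1868; hedge Δ=1.0000, bond B=0.0000.
  t=1,j=0: stock 86.4800 → up 106.3704 (V=106.3704), down 81.2912 (V=27.0421). Price 47.9664; hedge Δ=3.1631, bond B=-225.5794.
  t=1,j=1: stock 113.1600 → up 139.1868 (V=139.1868), down 106.3704 (V=106.3704). Price 113.1600; hedge Δ=1.0000, bond B=0.0000.
  t=0,j=0: stock 92.0000 → up 113.1600 (V=113.1600), down 86.4800 (V=47.9664). Price 64.6577; hedge Δ=2.4435, bond B=-160.1477.
Root portfolio cost Δ·92+B reproduces V0=64.6577.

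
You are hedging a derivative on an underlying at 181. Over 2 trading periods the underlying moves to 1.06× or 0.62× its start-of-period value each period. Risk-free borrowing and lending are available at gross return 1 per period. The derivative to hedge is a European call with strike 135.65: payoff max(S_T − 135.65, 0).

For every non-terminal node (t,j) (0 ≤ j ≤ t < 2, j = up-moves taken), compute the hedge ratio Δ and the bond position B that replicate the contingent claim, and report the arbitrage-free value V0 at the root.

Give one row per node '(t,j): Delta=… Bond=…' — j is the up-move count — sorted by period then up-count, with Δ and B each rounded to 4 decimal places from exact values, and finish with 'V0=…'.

(0,0): Delta=0.7344 Bond=-82.4133
(1,0): Delta=0.0000 Bond=0.0000
(1,1): Delta=0.8022 Bond=-95.4259
V0=50.5114

Under the risk-neutral measure, an up-move has probability p* = (R−d)/(u−d) = 0.8636 and values discount at R = 1.
Payoff layer (t=2): V(2,0)=0.0000, V(2,1)=0.0000, V(2,2)=67.7216
  t=1,j=0: stock 112.2200 → up 118.9532 (V=0.0000), down 69.5764 (V=0.0000). Price 0.0000; hedge Δ=0.0000, bond B=0.0000.
  t=1,j=1: stock 191.8600 → up 203.3716 (V=67.7216), down 118.9532 (V=0.0000). Price 58.4868; hedge Δ=0.8022, bond B=-95.4259.
  t=0,j=0: stock 181.0000 → up 191.8600 (V=58.4868), down 112.2200 (V=0.0000). Price 50.5114; hedge Δ=0.7344, bond B=-82.4133.
Root portfolio cost Δ·181+B reproduces V0=50.5114.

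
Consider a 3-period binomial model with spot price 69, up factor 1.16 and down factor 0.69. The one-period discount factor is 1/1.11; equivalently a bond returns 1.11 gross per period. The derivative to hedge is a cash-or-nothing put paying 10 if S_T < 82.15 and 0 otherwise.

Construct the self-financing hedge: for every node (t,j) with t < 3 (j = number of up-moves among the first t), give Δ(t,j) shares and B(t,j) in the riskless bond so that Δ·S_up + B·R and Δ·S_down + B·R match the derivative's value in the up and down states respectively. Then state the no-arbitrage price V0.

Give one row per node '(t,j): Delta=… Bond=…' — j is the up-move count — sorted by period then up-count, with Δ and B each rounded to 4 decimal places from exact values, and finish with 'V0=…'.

(0,0): Delta=-0.1999 Bond=15.8840
(1,0): Delta=0.0000 Bond=8.1162
(1,1): Delta=-0.2140 Bond=18.7639
(2,0): Delta=0.0000 Bond=9.0090
(2,1): Delta=0.0000 Bond=9.0090
(2,2): Delta=-0.2292 Bond=22.2350
V0=2.0941

No-arbitrage ⇒ martingale measure with p* = (R−d)/(u−d) = 0.8936.
Terminal values V(3,·): V(3,0)=10.0000, V(3,1)=10.0000, V(3,2)=10.0000, V(3,3)=0.0000
Node (2,0) S=32.8509: V=(p*·10.0000+(1−p*)·10.0000)/1.11=9.0090; Δ=(10.0000−10.0000)/(38.1070−22.6671)=0.0000; B=V−Δ·S=9.0090
Node (2,1) S=55.2276: V=(p*·10.0000+(1−p*)·10.0000)/1.11=9.0090; Δ=(10.0000−10.0000)/(64.0640−38.1070)=0.0000; B=V−Δ·S=9.0090
Node (2,2) S=92.8464: V=(p*·0.0000+(1−p*)·10.0000)/1.11=0.9584; Δ=(0.0000−10.0000)/(107.7018−64.0640)=-0.2292; B=V−Δ·S=22.2350
Node (1,0) S=47.6100: V=(p*·9.0090+(1−p*)·9.0090)/1.11=8.1162; Δ=(9.0090−9.0090)/(55.2276−32.8509)=0.0000; B=V−Δ·S=8.1162
Node (1,1) S=80.0400: V=(p*·0.9584+(1−p*)·9.0090)/1.11=1.6350; Δ=(0.9584−9.0090)/(92.8464−55.2276)=-0.2140; B=V−Δ·S=18.7639
Node (0,0) S=69.0000: V=(p*·1.6350+(1−p*)·8.1162)/1.11=2.0941; Δ=(1.6350−8.1162)/(80.0400−47.6100)=-0.1999; B=V−Δ·S=15.8840
The time-0 hedge costs 2.0941, which is the no-arbitrage price.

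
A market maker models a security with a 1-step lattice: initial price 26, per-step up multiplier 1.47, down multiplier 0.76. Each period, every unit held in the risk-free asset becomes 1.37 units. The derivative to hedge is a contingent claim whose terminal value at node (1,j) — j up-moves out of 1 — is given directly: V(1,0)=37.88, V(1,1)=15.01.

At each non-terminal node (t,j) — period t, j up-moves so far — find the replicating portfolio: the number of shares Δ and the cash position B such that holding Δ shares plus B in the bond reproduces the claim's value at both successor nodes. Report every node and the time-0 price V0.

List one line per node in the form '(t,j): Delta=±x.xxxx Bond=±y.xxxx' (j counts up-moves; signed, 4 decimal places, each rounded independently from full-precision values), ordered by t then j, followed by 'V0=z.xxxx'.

(0,0): Delta=-1.2389 Bond=45.5187
V0=13.3074

Risk-neutral probability p* = (R−d)/(u−d) = (1.37−0.76)/(1.47−0.76) = 0.8592.
Terminal values V(1,·): V(1,0)=37.8800, V(1,1)=15.0100
  t=0,j=0: stock 26.0000 → up 38.2200 (V=15.0100), down 19.7600 (V=37.8800). Price 13.3074; hedge Δ=-1.2389, bond B=45.5187.
Root portfolio cost Δ·26+B reproduces V0=13.3074.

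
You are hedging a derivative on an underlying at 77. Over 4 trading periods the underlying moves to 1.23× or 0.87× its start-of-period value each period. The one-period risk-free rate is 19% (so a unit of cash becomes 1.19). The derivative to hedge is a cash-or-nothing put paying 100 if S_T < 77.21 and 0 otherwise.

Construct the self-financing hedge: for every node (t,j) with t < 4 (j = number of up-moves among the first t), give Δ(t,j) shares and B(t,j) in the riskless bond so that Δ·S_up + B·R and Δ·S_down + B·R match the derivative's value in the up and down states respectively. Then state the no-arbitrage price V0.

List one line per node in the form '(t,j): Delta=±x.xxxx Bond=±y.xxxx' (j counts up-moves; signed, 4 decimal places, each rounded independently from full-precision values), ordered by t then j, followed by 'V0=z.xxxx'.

Under the risk-neutral measure, an up-move has probability p* = (R−d)/(u−d) = 0.8889 and values discount at R = 1.19.
Terminal payoffs: V(4,0)=100.0000, V(4,1)=100.0000, V(4,2)=0.0000, V(4,3)=0.0000, V(4,4)=0.0000
Node (3,0) S=50.7047: V=(p*·100.0000+(1−p*)·100.0000)/1.19=84.0336; Δ=(100.0000−100.0000)/(62.3668−44.1131)=0.0000; B=V−Δ·S=84.0336
Node (3,1) S=71.6860: V=(p*·0.0000+(1−p*)·100.0000)/1.19=9.3371; Δ=(0.0000−100.0000)/(88.1738−62.3668)=-3.8749; B=V−Δ·S=287.1148
Node (3,2) S=101.3492: V=(p*·0.0000+(1−p*)·0.0000)/1.19=0.0000; Δ=(0.0000−0.0000)/(124.6595−88.1738)=0.0000; B=V−Δ·S=0.0000
Node (3,3) S=143.2868: V=(p*·0.0000+(1−p*)·0.0000)/1.19=0.0000; Δ=(0.0000−0.0000)/(176.2427−124.6595)=0.0000; B=V−Δ·S=0.0000
Node (2,0) S=58.2813: V=(p*·9.3371+(1−p*)·84.0336)/1.19=14.8207; Δ=(9.3371−84.0336)/(71.6860−50.7047)=-3.5602; B=V−Δ·S=222.3111
Node (2,1) S=82.3977: V=(p*·0.0000+(1−p*)·9.3371)/1.19=0.8718; Δ=(0.0000−9.3371)/(101.3492−71.6860)=-0.3148; B=V−Δ·S=26.8081
Node (2,2) S=116.4933: V=(p*·0.0000+(1−p*)·0.0000)/1.19=0.0000; Δ=(0.0000−0.0000)/(143.2868−101.3492)=0.0000; B=V−Δ·S=0.0000
Node (1,0) S=66.9900: V=(p*·0.8718+(1−p*)·14.8207)/1.19=2.0350; Δ=(0.8718−14.8207)/(82.3977−58.2813)=-0.5784; B=V−Δ·S=40.7821
Node (1,1) S=94.7100: V=(p*·0.0000+(1−p*)·0.8718)/1.19=0.0814; Δ=(0.0000−0.8718)/(116.4933−82.3977)=-0.0256; B=V−Δ·S=2.5031
Node (0,0) S=77.0000: V=(p*·0.0814+(1−p*)·2.0350)/1.19=0.2508; Δ=(0.0814−2.0350)/(94.7100−66.9900)=-0.0705; B=V−Δ·S=5.6776
The time-0 hedge costs 0.2508, which is the no-arbitrage price.

(0,0): Delta=-0.0705 Bond=5.6776
(1,0): Delta=-0.5784 Bond=40.7821
(1,1): Delta=-0.0256 Bond=2.5031
(2,0): Delta=-3.5602 Bond=222.3111
(2,1): Delta=-0.3148 Bond=26.8081
(2,2): Delta=0.0000 Bond=0.0000
(3,0): Delta=0.0000 Bond=84.0336
(3,1): Delta=-3.8749 Bond=287.1148
(3,2): Delta=0.0000 Bond=0.0000
(3,3): Delta=0.0000 Bond=0.0000
V0=0.2508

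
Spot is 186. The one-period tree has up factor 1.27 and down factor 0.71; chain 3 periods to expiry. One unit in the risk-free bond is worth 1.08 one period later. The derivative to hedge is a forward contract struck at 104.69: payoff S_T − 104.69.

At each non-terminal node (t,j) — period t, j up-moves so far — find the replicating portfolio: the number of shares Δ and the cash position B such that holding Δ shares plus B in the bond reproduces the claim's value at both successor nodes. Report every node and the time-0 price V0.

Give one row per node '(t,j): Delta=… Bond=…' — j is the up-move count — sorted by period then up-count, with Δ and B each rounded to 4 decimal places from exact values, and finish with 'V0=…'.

Under the risk-neutral measure, an up-move has probability p* = (R−d)/(u−d) = 0.6607 and values discount at R = 1.08.
Terminal values V(3,·): V(3,0)=-38.1186, V(3,1)=14.3885, V(3,2)=108.3096, V(3,3)=276.3092
Node (2,0) S=93.7626: V=(p*·14.3885+(1−p*)·-38.1186)/1.08=-3.1726; Δ=(14.3885−-38.1186)/(119.0785−66.5714)=1.0000; B=V−Δ·S=-96.9352
Node (2,1) S=167.7162: V=(p*·108.3096+(1−p*)·14.3885)/1.08=70.7810; Δ=(108.3096−14.3885)/(212.9996−119.0785)=1.0000; B=V−Δ·S=-96.9352
Node (2,2) S=299.9994: V=(p*·276.3092+(1−p*)·108.3096)/1.08=203.0642; Δ=(276.3092−108.3096)/(380.9992−212.9996)=1.0000; B=V−Δ·S=-96.9352
Node (1,0) S=132.0600: V=(p*·70.7810+(1−p*)·-3.1726)/1.08=42.3052; Δ=(70.7810−-3.1726)/(167.7162−93.7626)=1.0000; B=V−Δ·S=-89.7548
Node (1,1) S=236.2200: V=(p*·203.0642+(1−p*)·70.7810)/1.08=146.4652; Δ=(203.0642−70.7810)/(299.9994−167.7162)=1.0000; B=V−Δ·S=-89.7548
Node (0,0) S=186.0000: V=(p*·146.4652+(1−p*)·42.3052)/1.08=102.8937; Δ=(146.4652−42.3052)/(236.2200−132.0600)=1.0000; B=V−Δ·S=-83.1063
Check: Δ(0,0)·S0 + B(0,0) = 102.8937 = V0.

(0,0): Delta=1.0000 Bond=-83.1063
(1,0): Delta=1.0000 Bond=-89.7548
(1,1): Delta=1.0000 Bond=-89.7548
(2,0): Delta=1.0000 Bond=-96.9352
(2,1): Delta=1.0000 Bond=-96.9352
(2,2): Delta=1.0000 Bond=-96.9352
V0=102.8937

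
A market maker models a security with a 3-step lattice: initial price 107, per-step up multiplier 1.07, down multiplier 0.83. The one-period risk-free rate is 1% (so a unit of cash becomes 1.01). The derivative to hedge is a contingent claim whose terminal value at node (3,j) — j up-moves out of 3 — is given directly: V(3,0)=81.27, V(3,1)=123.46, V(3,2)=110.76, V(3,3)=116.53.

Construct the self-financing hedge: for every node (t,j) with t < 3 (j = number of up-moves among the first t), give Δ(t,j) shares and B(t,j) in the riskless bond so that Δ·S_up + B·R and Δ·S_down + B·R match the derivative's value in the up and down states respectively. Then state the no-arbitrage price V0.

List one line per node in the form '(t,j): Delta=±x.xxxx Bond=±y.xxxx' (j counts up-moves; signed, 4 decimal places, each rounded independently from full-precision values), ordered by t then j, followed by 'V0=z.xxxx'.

(0,0): Delta=0.0428 Bond=106.5767
(1,0): Delta=0.0475 Bond=107.2212
(1,1): Delta=0.0415 Bond=107.7828
(2,0): Delta=2.3848 Bond=-63.9971
(2,1): Delta=-0.5569 Bond=165.7236
(2,2): Delta=0.1963 Bond=89.9064
V0=111.1514

Since d<R<u, set p* = (R−d)/(u−d) = 0.7500; price each node as the discounted p*-expectation of its children.
Terminal values V(3,·): V(3,0)=81.2700, V(3,1)=123.4600, V(3,2)=110.7600, V(3,3)=116.5300
Node (2,0) S=73.7123: V=(p*·123.4600+(1−p*)·81.2700)/1.01=111.7946; Δ=(123.4600−81.2700)/(78.8722−61.1812)=2.3848; B=V−Δ·S=-63.9971
Node (2,1) S=95.0267: V=(p*·110.7600+(1−p*)·123.4600)/1.01=112.8069; Δ=(110.7600−123.4600)/(101.6786−78.8722)=-0.5569; B=V−Δ·S=165.7236
Node (2,2) S=122.5043: V=(p*·116.5300+(1−p*)·110.7600)/1.01=113.9480; Δ=(116.5300−110.7600)/(131.0796−101.6786)=0.1963; B=V−Δ·S=89.9064
Node (1,0) S=88.8100: V=(p*·112.8069+(1−p*)·111.7946)/1.01=111.4394; Δ=(112.8069−111.7946)/(95.0267−73.7123)=0.0475; B=V−Δ·S=107.2212
Node (1,1) S=114.4900: V=(p*·113.9480+(1−p*)·112.8069)/1.01=112.5374; Δ=(113.9480−112.8069)/(122.5043−95.0267)=0.0415; B=V−Δ·S=107.7828
Node (0,0) S=107.0000: V=(p*·112.5374+(1−p*)·111.4394)/1.01=111.1514; Δ=(112.5374−111.4394)/(114.4900−88.8100)=0.0428; B=V−Δ·S=106.5767
Self-financing check: at every node Δ·S+B equals the discounted successor values.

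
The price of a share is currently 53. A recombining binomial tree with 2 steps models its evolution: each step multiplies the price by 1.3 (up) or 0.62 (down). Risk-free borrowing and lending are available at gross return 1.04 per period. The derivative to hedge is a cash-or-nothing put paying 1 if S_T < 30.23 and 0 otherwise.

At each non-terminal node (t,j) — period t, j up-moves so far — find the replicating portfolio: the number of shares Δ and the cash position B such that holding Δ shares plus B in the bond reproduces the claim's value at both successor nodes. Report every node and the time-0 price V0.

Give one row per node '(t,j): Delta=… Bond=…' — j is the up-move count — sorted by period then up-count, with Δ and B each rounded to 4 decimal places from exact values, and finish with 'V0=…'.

(0,0): Delta=-0.0102 Bond=0.6758
(1,0): Delta=-0.0448 Bond=1.8382
(1,1): Delta=0.0000 Bond=0.0000
V0=0.1352

Under the risk-neutral measure, an up-move has probability p* = (R−d)/(u−d) = 0.6176 and values discount at R = 1.04.
At expiry t=2: V(2,0)=1.0000, V(2,1)=0.0000, V(2,2)=0.0000
  t=1,j=0: stock 32.8600 → up 42.7180 (V=0.0000), down 20.3732 (V=1.0000). Price 0.3676; hedge Δ=-0.0448, bond B=1.8382.
  t=1,j=1: stock 68.9000 → up 89.5700 (V=0.0000), down 42.7180 (V=0.0000). Price 0.0000; hedge Δ=0.0000, bond B=0.0000.
  t=0,j=0: stock 53.0000 → up 68.9000 (V=0.0000), down 32.8600 (V=0.3676). Price 0.1352; hedge Δ=-0.0102, bond B=0.6758.
The time-0 hedge costs 0.1352, which is the no-arbitrage price.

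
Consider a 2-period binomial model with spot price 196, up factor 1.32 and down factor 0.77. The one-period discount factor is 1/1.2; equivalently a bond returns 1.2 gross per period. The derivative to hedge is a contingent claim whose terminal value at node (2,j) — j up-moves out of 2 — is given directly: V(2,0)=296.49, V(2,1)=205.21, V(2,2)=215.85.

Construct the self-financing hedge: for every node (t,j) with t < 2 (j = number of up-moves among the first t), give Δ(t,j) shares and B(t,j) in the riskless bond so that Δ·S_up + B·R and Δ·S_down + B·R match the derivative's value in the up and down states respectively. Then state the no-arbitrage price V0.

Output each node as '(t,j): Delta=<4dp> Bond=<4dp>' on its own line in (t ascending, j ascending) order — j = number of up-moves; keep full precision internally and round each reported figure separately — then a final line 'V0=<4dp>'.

(0,0): Delta=-0.0896 Bond=167.6122
(1,0): Delta=-1.0997 Bond=353.5683
(1,1): Delta=0.0748 Bond=158.5950
V0=150.0408

Since d<R<u, set p* = (R−d)/(u−d) = 0.7818; price each node as the discounted p*-expectation of its children.
Terminal values V(2,·): V(2,0)=296.4900, V(2,1)=205.2100, V(2,2)=215.8500
  t=1,j=0: stock 150.9200 → up 199.2144 (V=205.2100), down 116.2084 (V=296.4900). Price 187.6047; hedge Δ=-1.0997, bond B=353.5683.
  t=1,j=1: stock 258.7200 → up 341.5104 (V=215.8500), down 199.2144 (V=205.2100). Price 177.9405; hedge Δ=0.0748, bond B=158.5950.
  t=0,j=0: stock 196.0000 → up 258.7200 (V=177.9405), down 150.9200 (V=187.6047). Price 150.0408; hedge Δ=-0.0896, bond B=167.6122.
Self-financing check: at every node Δ·S+B equals the discounted successor values.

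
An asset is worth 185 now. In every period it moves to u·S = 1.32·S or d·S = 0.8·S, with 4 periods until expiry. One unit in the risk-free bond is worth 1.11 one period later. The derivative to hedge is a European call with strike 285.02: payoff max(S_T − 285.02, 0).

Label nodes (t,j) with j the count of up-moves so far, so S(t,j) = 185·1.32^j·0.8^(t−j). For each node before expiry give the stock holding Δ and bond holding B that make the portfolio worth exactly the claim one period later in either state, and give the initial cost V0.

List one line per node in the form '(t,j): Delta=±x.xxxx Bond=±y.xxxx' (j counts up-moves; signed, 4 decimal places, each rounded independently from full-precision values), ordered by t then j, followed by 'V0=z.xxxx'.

(0,0): Delta=0.5375 Bond=-63.9432
(1,0): Delta=0.2075 Bond=-22.1386
(1,1): Delta=0.6730 Bond=-104.0610
(2,0): Delta=0.0000 Bond=0.0000
(2,1): Delta=0.2928 Bond=-41.2207
(2,2): Delta=0.8291 Bond=-165.8311
(3,0): Delta=0.0000 Bond=0.0000
(3,1): Delta=0.0000 Bond=0.0000
(3,2): Delta=0.4130 Bond=-76.7502
(3,3): Delta=1.0000 Bond=-256.7748
V0=35.5014

No-arbitrage ⇒ martingale measure with p* = (R−d)/(u−d) = 0.5962.
At expiry t=4: V(4,0)=0.0000, V(4,1)=0.0000, V(4,2)=0.0000, V(4,3)=55.3753, V(4,4)=276.6322
(3,0): S=94.7200. Δ = (V_up−V_dn)/(S_up−S_dn) = (0.0000−0.0000)/(125.0304−75.7760) = 0.0000. V = [p*·0.0000 + (1−p*)·0.0000]/1.11 = 0.0000. B = V − Δ·S = 0.0000.
(3,1): S=156.2880. Δ = (V_up−V_dn)/(S_up−S_dn) = (0.0000−0.0000)/(206.3002−125.0304) = 0.0000. V = [p*·0.0000 + (1−p*)·0.0000]/1.11 = 0.0000. B = V − Δ·S = 0.0000.
(3,2): S=257.8752. Δ = (V_up−V_dn)/(S_up−S_dn) = (55.3753−0.0000)/(340.3953−206.3002) = 0.4130. V = [p*·55.3753 + (1−p*)·0.0000]/1.11 = 29.7407. B = V − Δ·S = -76.7502.
(3,3): S=425.4941. Δ = (V_up−V_dn)/(S_up−S_dn) = (276.6322−55.3753)/(561.6522−340.3953) = 1.0000. V = [p*·276.6322 + (1−p*)·55.3753]/1.11 = 168.7193. B = V − Δ·S = -256.7748.
(2,0): S=118.4000. Δ = (V_up−V_dn)/(S_up−S_dn) = (0.0000−0.0000)/(156.2880−94.7200) = 0.0000. V = [p*·0.0000 + (1−p*)·0.0000]/1.11 = 0.0000. B = V − Δ·S = 0.0000.
(2,1): S=195.3600. Δ = (V_up−V_dn)/(S_up−S_dn) = (29.7407−0.0000)/(257.8752−156.2880) = 0.2928. V = [p*·29.7407 + (1−p*)·0.0000]/1.11 = 15.9730. B = V − Δ·S = -41.2207.
(2,2): S=322.3440. Δ = (V_up−V_dn)/(S_up−S_dn) = (168.7193−29.7407)/(425.4941−257.8752) = 0.8291. V = [p*·168.7193 + (1−p*)·29.7407]/1.11 = 101.4354. B = V − Δ·S = -165.8311.
(1,0): S=148.0000. Δ = (V_up−V_dn)/(S_up−S_dn) = (15.9730−0.0000)/(195.3600−118.4000) = 0.2075. V = [p*·15.9730 + (1−p*)·0.0000]/1.11 = 8.5787. B = V − Δ·S = -22.1386.
(1,1): S=244.2000. Δ = (V_up−V_dn)/(S_up−S_dn) = (101.4354−15.9730)/(322.3440−195.3600) = 0.6730. V = [p*·101.4354 + (1−p*)·15.9730]/1.11 = 60.2899. B = V − Δ·S = -104.0610.
(0,0): S=185.0000. Δ = (V_up−V_dn)/(S_up−S_dn) = (60.2899−8.5787)/(244.2000−148.0000) = 0.5375. V = [p*·60.2899 + (1−p*)·8.5787]/1.11 = 35.5014. B = V − Δ·S = -63.9432.
Self-financing check: at every node Δ·S+B equals the discounted successor values.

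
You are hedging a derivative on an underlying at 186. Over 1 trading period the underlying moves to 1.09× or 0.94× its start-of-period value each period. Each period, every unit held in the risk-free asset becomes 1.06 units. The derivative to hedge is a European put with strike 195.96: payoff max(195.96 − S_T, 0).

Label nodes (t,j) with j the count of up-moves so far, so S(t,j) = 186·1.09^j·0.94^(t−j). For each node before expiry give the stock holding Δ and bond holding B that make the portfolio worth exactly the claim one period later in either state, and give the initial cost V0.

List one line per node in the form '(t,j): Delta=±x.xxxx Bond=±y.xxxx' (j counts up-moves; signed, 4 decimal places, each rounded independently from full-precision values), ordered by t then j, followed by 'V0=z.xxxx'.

(0,0): Delta=-0.7570 Bond=144.7849
V0=3.9849

The replicating-portfolio and risk-neutral prices coincide; use p* = (1.06−0.94)/(1.09−0.94) = 0.8000 for the latter.
At expiry t=1: V(1,0)=21.1200, V(1,1)=0.0000
  t=0,j=0: stock 186.0000 → up 202.7400 (V=0.0000), down 174.8400 (V=21.1200). Price 3.9849; hedge Δ=-0.7570, bond B=144.7849.
Self-financing check: at every node Δ·S+B equals the discounted successor values.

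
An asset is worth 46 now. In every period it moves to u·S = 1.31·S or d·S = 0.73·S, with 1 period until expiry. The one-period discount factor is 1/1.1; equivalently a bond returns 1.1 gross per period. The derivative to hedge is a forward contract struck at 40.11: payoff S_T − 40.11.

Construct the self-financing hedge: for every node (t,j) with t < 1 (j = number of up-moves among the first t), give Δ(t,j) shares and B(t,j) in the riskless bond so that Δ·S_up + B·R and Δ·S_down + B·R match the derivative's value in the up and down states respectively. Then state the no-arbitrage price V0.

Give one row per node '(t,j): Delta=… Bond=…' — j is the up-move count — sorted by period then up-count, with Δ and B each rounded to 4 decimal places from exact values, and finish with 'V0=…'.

(0,0): Delta=1.0000 Bond=-36.4636
V0=9.5364

No-arbitrage ⇒ martingale measure with p* = (R−d)/(u−d) = 0.6379.
At expiry t=1: V(1,0)=-6.5300, V(1,1)=20.1500
  t=0,j=0: stock 46.0000 → up 60.2600 (V=20.1500), down 33.5800 (V=-6.5300). Price 9.5364; hedge Δ=1.0000, bond B=-36.4636.
The time-0 hedge costs 9.5364, which is the no-arbitrage price.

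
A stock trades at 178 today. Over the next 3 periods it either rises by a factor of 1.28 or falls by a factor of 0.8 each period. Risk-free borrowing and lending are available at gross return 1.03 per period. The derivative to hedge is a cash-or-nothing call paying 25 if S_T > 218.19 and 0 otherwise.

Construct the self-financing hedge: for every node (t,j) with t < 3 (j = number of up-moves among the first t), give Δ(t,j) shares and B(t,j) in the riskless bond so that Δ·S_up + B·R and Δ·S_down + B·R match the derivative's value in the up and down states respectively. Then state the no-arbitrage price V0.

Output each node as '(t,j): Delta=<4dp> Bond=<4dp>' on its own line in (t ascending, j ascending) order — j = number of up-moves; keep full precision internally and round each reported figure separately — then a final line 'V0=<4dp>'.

(0,0): Delta=0.1377 Bond=-13.7794
(1,0): Delta=0.1702 Bond=-18.8192
(1,1): Delta=0.1156 Bond=-9.1641
(2,0): Delta=0.0000 Bond=0.0000
(2,1): Delta=0.2857 Bond=-40.4531
(2,2): Delta=0.0000 Bond=24.2718
V0=10.7247

Since d<R<u, set p* = (R−d)/(u−d) = 0.4792; price each node as the discounted p*-expectation of its children.
Terminal payoffs: V(3,0)=0.0000, V(3,1)=0.0000, V(3,2)=25.0000, V(3,3)=25.0000
  t=2,j=0: stock 113.9200 → up 145.8176 (V=0.0000), down 91.1360 (V=0.0000). Price 0.0000; hedge Δ=0.0000, bond B=0.0000.
  t=2,j=1: stock 182.2720 → up 233.3082 (V=25.0000), down 145.8176 (V=0.0000). Price 11.6303; hedge Δ=0.2857, bond B=-40.4531.
  t=2,j=2: stock 291.6352 → up 373.2931 (V=25.0000), down 233.3082 (V=25.0000). Price 24.2718; hedge Δ=0.0000, bond B=24.2718.
  t=1,j=0: stock 142.4000 → up 182.2720 (V=11.6303), down 113.9200 (V=0.0000). Price 5.4105; hedge Δ=0.1702, bond B=-18.8192.
  t=1,j=1: stock 227.8400 → up 291.6352 (V=24.2718), down 182.2720 (V=11.6303). Price 17.1725; hedge Δ=0.1156, bond B=-9.1641.
  t=0,j=0: stock 178.0000 → up 227.8400 (V=17.1725), down 142.4000 (V=5.4105). Price 10.7247; hedge Δ=0.1377, bond B=-13.7794.
Root portfolio cost Δ·178+B reproduces V0=10.7247.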